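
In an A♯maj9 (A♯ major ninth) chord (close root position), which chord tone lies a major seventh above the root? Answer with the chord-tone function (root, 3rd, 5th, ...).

7th

The chord tones of A♯maj9 (A♯ major ninth) are A♯, C𝄪, E♯, G𝄪, B♯.
The root is A♯. A major seventh above A♯ is G𝄪.
G𝄪 is the chord's 7th.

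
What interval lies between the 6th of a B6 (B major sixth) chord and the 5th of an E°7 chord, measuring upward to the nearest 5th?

The 6th of B6 (B major sixth) is G#; the 5th of E°7 is Bb.
From G# to Bb: 2 semitones over a third = diminished.

d3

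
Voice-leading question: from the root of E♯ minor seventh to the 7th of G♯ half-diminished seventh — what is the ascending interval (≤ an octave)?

E♯ minor seventh has E♯ as its root, and G♯ half-diminished seventh has F♯ as its 7th.
2 letter names make it a second; at 1 semitone (a half step narrower than major) the quality is minor.

minor second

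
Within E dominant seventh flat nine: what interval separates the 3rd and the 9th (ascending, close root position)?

diminished seventh

E7b9: E, G♯, B, D, F.
3rd = G♯; 9th = F.
7 letter names make it a seventh; at 9 semitones (a whole step narrower than major) the quality is diminished.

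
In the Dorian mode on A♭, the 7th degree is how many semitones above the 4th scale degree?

The scale is A♭ B♭ C♭ D♭ E♭ F G♭.
D♭ up to G♭ is a perfect fourth — 5 semitones.

5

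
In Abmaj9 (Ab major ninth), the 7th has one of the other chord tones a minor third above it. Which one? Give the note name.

Bb

Spelling the chord: Ab–C–Eb–G–Bb.
The 7th is G. A minor third above G is Bb.
Bb is the chord's 9th.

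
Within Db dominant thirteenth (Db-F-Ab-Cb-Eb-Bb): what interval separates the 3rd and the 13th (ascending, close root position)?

perfect eleventh

So we need the interval from F up to Bb.
Counting 11 letters and 17 half steps from F gives a perfect eleventh.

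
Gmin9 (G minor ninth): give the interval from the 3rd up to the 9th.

Gmin9 is spelled G-Bb-D-F-A.
3rd = Bb; 9th = A.
Counting 7 letters and 11 half steps from Bb gives a major seventh.

major 7th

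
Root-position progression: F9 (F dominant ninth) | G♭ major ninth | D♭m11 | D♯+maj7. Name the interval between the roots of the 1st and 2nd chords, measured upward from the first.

minor 2nd

The roots are F and G♭.
From F to G♭: 1 semitone over a second = minor.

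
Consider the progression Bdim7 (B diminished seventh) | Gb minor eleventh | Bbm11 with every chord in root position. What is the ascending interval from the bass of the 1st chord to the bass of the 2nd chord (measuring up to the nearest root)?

d6

The roots are B and Gb.
6 letter names make it a sixth; at 7 semitones (a whole step narrower than major) the quality is diminished.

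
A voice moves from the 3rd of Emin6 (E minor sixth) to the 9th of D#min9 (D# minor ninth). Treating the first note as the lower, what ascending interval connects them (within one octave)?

The 3rd of Emin6 (E minor sixth) is G; the 9th of D#min9 (D# minor ninth) is E#.
G up to E# is 10 semitones, a half step wider than a major sixth, so the interval is augmented.

augmented 6th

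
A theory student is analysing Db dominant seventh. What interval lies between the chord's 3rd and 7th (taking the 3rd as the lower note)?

diminished fifth

The chord tones of Db7 (Db dominant seventh) are Db F Ab Cb.
That puts F below Cb.
F up to Cb is 6 semitones, a half step narrower than a perfect fifth, so the interval is diminished.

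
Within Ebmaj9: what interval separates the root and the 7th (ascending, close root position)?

major seventh

Spelling the chord: Eb G Bb D F.
So we need the interval from Eb up to D.
Counting 7 letters and 11 half steps from Eb gives a major seventh.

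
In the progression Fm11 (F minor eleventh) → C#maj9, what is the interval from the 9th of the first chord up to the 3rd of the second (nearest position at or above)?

augmented 6th

Fm11 (F minor eleventh) has G as its 9th, and C#maj9 has E# as its 3rd.
G up to E# is 10 semitones, a half step wider than a major sixth, so the interval is augmented.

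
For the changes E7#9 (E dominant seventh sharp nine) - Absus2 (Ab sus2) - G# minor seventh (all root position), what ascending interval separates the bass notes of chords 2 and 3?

The roots are Ab and G#.
7 letter names make it a seventh; at 12 semitones (a half step wider than major) the quality is augmented.

A7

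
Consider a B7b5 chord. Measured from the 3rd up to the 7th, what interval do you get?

diminished 5th

Spelling the chord: B–D♯–F–A.
That puts D♯ below A.
From D♯ to A: 6 semitones over a fifth = diminished.
That tritone between 3rd and 7th is what gives the dominant seventh its pull toward resolution.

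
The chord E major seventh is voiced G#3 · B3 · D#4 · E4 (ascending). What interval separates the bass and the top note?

The outer voices are G#3 and E4.
G# up to E is 8 semitones, a half step narrower than a major sixth, so the interval is minor.

minor 6th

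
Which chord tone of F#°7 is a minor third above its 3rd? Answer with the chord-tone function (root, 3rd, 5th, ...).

F#dim7: F# A C Eb.
The 3rd is A. A minor third above A is C.
C is the chord's 5th.

5th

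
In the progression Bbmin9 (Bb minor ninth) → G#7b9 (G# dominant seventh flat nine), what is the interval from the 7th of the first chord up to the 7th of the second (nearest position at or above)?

augmented sixth

Bbmin9 (Bb minor ninth) has Ab as its 7th, and G#7b9 (G# dominant seventh flat nine) has F# as its 7th.
Ab up to F# is 10 semitones, a half step wider than a major sixth, so the interval is augmented.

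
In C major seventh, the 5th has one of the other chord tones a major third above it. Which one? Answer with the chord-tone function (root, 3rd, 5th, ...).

7th

CΔ7: C-E-G-B.
The 5th is G. A major third above G is B.
B is the chord's 7th.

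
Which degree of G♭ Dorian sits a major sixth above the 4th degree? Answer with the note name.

Ab

The scale is G♭ A♭ B𝄫 C♭ D♭ E♭ F♭.
The 4th degree is C♭; a major sixth above that is A♭ — scale degree 2.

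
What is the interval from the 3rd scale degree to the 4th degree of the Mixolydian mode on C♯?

minor second

Spelling the Mixolydian mode on C♯: C♯ D♯ E♯ F♯ G♯ A♯ B.
The 3rd scale degree is E♯ and the 4th scale degree is F♯.
E♯ up to F♯ is 1 semitone, a half step narrower than a major second, so the interval is minor.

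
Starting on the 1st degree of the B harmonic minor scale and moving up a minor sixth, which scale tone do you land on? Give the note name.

The scale is B C# D E F# G A#.
The 1st degree is B; a minor sixth above that is G — scale degree 6.

G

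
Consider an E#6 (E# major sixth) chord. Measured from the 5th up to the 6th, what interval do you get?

The chord tones of E# major sixth are E#-G##-B#-C##.
So we need the interval from B# up to C##.
B# up to C## spans 2 letter names and 2 semitones — a major second.

M2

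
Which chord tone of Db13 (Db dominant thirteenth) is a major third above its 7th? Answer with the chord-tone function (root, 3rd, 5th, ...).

9th

The chord tones of Db13 are Db-F-Ab-Cb-Eb-Bb.
The 7th is Cb. A major third above Cb is Eb.
Eb is the chord's 9th.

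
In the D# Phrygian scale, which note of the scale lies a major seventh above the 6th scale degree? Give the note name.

The scale is D# E F# G# A# B C#.
The 6th scale degree is B; a major seventh above that is A# — scale degree 5.

A#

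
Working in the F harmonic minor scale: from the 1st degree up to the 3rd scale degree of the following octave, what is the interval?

Spelling the F harmonic minor scale: F G A♭ B♭ C D♭ E.
That puts F below A♭.
10 letter names make it a tenth; at 15 semitones (a half step narrower than major) the quality is minor.

minor tenth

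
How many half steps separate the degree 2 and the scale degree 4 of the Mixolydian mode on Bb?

The scale is Bb C D Eb F G Ab.
C up to Eb is a minor third — 3 semitones.

3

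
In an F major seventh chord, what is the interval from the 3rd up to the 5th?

F major seventh is spelled F A C E.
That puts A below C.
From A to C: 3 semitones over a third = minor.

m3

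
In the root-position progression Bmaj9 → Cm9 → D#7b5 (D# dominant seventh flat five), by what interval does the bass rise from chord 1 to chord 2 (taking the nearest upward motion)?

The roots are B and C.
B up to C is 1 semitone, a half step narrower than a major second, so the interval is minor.

m2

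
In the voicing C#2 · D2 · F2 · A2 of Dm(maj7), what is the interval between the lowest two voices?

minor second

Those voices are C#2 and D2.
From C# to D: 1 semitone over a second = minor.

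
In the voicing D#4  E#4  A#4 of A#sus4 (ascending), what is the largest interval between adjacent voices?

Adjacent intervals: D#4→E#4 = major second; E#4→A#4 = perfect fourth.
The largest is E#4 to A#4, a perfect fourth (5 semitones).

perfect 4th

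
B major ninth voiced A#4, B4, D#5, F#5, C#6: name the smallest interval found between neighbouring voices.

m2

Adjacent intervals: A#4→B4 = minor second; B4→D#5 = major third; D#5→F#5 = minor third; F#5→C#6 = perfect fifth.
The smallest is A#4 to B4, a minor second (1 semitone).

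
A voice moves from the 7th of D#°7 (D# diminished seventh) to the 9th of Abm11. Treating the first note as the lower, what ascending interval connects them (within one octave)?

minor seventh

D#°7 (D# diminished seventh) has C as its 7th, and Abm11 has Bb as its 9th.
7 letter names make it a seventh; at 10 semitones (a half step narrower than major) the quality is minor.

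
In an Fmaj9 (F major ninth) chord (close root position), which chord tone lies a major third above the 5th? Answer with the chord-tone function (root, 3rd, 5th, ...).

7th

Fmaj9 is spelled F A C E G.
The 5th is C. A major third above C is E.
E is the chord's 7th.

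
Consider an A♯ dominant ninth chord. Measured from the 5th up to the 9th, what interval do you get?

The chord tones of A♯9 are A♯–C𝄪–E♯–G♯–B♯.
So we need the interval from E♯ up to B♯.
E♯ up to B♯ spans 5 letter names and 7 semitones — a perfect fifth.

perfect 5th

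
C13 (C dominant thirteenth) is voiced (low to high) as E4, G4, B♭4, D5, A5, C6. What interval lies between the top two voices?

Those voices are A5 and C6.
3 letter names make it a third; at 3 semitones (a half step narrower than major) the quality is minor.

minor third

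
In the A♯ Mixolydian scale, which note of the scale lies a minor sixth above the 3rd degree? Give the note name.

A#

The scale is A♯ B♯ C𝄪 D♯ E♯ F𝄪 G♯.
The 3rd degree is C𝄪; a minor sixth above that is A♯ — scale degree 1.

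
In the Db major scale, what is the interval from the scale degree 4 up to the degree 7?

A4

Db major: Db Eb F Gb Ab Bb C.
Scale degree 4 = Gb; 7th scale degree = C.
4 letter names make it a fourth; at 6 semitones (a half step wider than perfect) the quality is augmented.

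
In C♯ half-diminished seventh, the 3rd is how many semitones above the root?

3

C♯ø7: C♯, E, G, B.
C♯ to E is a minor third: 3 semitones.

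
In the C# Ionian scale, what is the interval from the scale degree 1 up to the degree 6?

Spelling the C# Ionian scale: C# D# E# F# G# A# B#.
So we need the interval from C# up to A#.
C# up to A# spans 6 letter names and 9 semitones — a major sixth.

M6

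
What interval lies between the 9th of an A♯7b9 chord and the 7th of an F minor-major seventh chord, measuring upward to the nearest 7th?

The 9th of A♯7b9 is B; the 7th of F minor-major seventh is E.
From B to E is 5 semitones, exactly the perfect fourth.

P4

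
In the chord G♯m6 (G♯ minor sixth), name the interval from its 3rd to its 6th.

The chord tones of G♯m6 (G♯ minor sixth) are G♯ B D♯ E♯.
So we need the interval from B up to E♯.
B up to E♯ is 6 semitones, a half step wider than a perfect fourth, so the interval is augmented.

augmented 4th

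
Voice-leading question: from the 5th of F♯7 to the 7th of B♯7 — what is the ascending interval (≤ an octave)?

F♯7 has C♯ as its 5th, and B♯7 has A♯ as its 7th.
From C♯ to A♯ is 9 semitones, exactly the major sixth.

major sixth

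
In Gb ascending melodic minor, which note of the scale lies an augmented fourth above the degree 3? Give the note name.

Eb

The scale is Gb Ab Bbb Cb Db Eb F.
The degree 3 is Bbb; an augmented fourth above that is Eb — scale degree 6.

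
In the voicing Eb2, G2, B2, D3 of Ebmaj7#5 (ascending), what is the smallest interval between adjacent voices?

Adjacent intervals: Eb2→G2 = major third; G2→B2 = major third; B2→D3 = minor third.
The smallest is B2 to D3, a minor third (3 semitones).

minor third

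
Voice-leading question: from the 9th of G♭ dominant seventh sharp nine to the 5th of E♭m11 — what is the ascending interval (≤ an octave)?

The 9th of G♭ dominant seventh sharp nine is A; the 5th of E♭m11 is B♭.
2 letter names make it a second; at 1 semitone (a half step narrower than major) the quality is minor.

minor second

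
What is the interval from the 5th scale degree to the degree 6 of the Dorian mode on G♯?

The scale runs G♯ A♯ B C♯ D♯ E♯ F♯.
So we need the interval from D♯ up to E♯.
From D♯ to E♯ is 2 semitones, exactly the major second.

M2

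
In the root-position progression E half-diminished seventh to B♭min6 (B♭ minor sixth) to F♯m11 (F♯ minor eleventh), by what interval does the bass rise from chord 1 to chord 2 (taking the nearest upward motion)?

d5

The roots are E and B♭.
5 letter names make it a fifth; at 6 semitones (a half step narrower than perfect) the quality is diminished.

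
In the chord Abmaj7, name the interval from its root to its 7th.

major seventh

Abmaj7: Ab–C–Eb–G.
That puts Ab below G.
Ab up to G spans 7 letter names and 11 semitones — a major seventh.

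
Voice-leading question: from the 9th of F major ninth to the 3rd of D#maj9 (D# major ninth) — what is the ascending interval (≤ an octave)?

augmented seventh

The 9th of F major ninth is G; the 3rd of D#maj9 (D# major ninth) is F##.
G up to F## is 12 semitones, a half step wider than a major seventh, so the interval is augmented.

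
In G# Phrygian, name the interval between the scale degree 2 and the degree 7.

The scale runs G# A B C# D# E F#.
So we need the interval from A up to F#.
From A to F# is 9 semitones, exactly the major sixth.

major sixth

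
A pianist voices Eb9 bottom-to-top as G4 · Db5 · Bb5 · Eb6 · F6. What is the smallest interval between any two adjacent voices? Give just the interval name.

major second

Adjacent intervals: G4→Db5 = diminished fifth; Db5→Bb5 = major sixth; Bb5→Eb6 = perfect fourth; Eb6→F6 = major second.
The smallest is Eb6 to F6, a major second (2 semitones).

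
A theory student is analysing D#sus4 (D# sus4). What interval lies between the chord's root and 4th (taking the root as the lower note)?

perfect fourth

Spelling the chord: D#-G#-A#.
So we need the interval from D# up to G#.
Counting 4 letters and 5 half steps from D# gives a perfect fourth.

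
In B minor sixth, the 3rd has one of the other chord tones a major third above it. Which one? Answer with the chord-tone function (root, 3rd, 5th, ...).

The chord tones of Bm6 (B minor sixth) are B-D-F#-G#.
The 3rd is D. A major third above D is F#.
F# is the chord's 5th.

5th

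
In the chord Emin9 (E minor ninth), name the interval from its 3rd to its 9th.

major seventh

Spelling the chord: E-G-B-D-F#.
So we need the interval from G up to F#.
Counting 7 letters and 11 half steps from G gives a major seventh.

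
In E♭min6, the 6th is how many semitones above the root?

E♭m6: E♭-G♭-B♭-C.
E♭ to C is a major sixth: 9 semitones.

9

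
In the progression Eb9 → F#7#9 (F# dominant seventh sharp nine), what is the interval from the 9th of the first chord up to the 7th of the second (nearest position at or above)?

Eb9 has F as its 9th, and F#7#9 (F# dominant seventh sharp nine) has E as its 7th.
From F to E is 11 semitones, exactly the major seventh.

major seventh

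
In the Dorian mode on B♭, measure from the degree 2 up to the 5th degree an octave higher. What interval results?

perfect 11th

Spelling the Dorian mode on B♭: B♭ C D♭ E♭ F G A♭.
That puts C below F.
From C to F is 17 semitones, exactly the perfect eleventh.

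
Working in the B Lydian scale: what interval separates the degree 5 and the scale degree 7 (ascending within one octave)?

major third

B lydian: B C# D# E# F# G# A#.
That puts F# below A#.
From F# to A# is 4 semitones, exactly the major third.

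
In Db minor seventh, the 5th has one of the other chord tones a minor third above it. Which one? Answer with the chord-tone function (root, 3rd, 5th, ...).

7th

Db-7: Db-Fb-Ab-Cb.
The 5th is Ab. A minor third above Ab is Cb.
Cb is the chord's 7th.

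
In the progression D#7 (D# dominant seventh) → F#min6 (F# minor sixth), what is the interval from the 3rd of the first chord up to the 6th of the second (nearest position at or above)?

D#7 (D# dominant seventh) has F## as its 3rd, and F#min6 (F# minor sixth) has D# as its 6th.
F## up to D# is 8 semitones, a half step narrower than a major sixth, so the interval is minor.

minor sixth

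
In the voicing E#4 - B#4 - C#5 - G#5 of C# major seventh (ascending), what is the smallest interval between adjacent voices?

minor second

Adjacent intervals: E#4→B#4 = perfect fifth; B#4→C#5 = minor second; C#5→G#5 = perfect fifth.
The smallest is B#4 to C#5, a minor second (1 semitone).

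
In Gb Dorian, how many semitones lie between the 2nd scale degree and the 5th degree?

5

The scale is Gb Ab Bbb Cb Db Eb Fb.
Ab up to Db is a perfect fourth — 5 semitones.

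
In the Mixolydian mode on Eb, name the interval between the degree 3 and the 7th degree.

diminished 5th

The scale runs Eb F G Ab Bb C Db.
Degree 3 = G; 7th scale degree = Db.
G up to Db is 6 semitones, a half step narrower than a perfect fifth, so the interval is diminished.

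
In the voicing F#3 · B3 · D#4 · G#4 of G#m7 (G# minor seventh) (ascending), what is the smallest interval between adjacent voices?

Adjacent intervals: F#3→B3 = perfect fourth; B3→D#4 = major third; D#4→G#4 = perfect fourth.
The smallest is B3 to D#4, a major third (4 semitones).

major third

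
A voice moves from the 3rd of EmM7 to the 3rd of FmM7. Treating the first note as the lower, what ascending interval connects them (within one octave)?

minor 2nd

EmM7 has G as its 3rd, and FmM7 has Ab as its 3rd.
G up to Ab is 1 semitone, a half step narrower than a major second, so the interval is minor.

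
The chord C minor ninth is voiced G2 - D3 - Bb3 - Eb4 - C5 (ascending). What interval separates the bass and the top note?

perfect 18th

The outer voices are G2 and C5.
From G to C is 29 semitones, exactly the perfect 18th.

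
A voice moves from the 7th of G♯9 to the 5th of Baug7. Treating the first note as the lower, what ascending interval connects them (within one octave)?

G♯9 has F♯ as its 7th, and Baug7 has F𝄪 as its 5th.
From F♯ to F𝄪: 1 semitone over a unison = augmented.

augmented 1st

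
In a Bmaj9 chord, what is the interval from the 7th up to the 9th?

minor 3rd

Bmaj9: B, D♯, F♯, A♯, C♯.
7th = A♯; 9th = C♯.
3 letter names make it a third; at 3 semitones (a half step narrower than major) the quality is minor.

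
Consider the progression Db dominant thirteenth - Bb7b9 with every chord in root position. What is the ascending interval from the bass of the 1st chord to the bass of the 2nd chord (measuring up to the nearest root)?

The roots are Db and Bb.
From Db to Bb is 9 semitones, exactly the major sixth.

major sixth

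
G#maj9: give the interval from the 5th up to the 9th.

perfect fifth

G#maj9 (G# major ninth) is spelled G# B# D# F## A#.
The 5th is D# and the 9th is A#.
From D# to A# is 7 semitones, exactly the perfect fifth.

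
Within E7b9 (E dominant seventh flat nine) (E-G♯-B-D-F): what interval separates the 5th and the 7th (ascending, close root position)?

5th = B; 7th = D.
B up to D is 3 semitones, a half step narrower than a major third, so the interval is minor.

minor 3rd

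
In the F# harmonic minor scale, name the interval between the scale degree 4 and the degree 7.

Spelling the F# harmonic minor scale: F# G# A B C# D E#.
Scale degree 4 = B; 7th degree = E#.
4 letter names make it a fourth; at 6 semitones (a half step wider than perfect) the quality is augmented.

A4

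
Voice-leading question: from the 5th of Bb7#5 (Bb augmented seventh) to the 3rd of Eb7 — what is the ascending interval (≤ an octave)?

The 5th of Bb7#5 (Bb augmented seventh) is F#; the 3rd of Eb7 is G.
2 letter names make it a second; at 1 semitone (a half step narrower than major) the quality is minor.

minor 2nd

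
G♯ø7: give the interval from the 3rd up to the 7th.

P5

G♯ half-diminished seventh is spelled G♯–B–D–F♯.
So we need the interval from B up to F♯.
Counting 5 letters and 7 half steps from B gives a perfect fifth.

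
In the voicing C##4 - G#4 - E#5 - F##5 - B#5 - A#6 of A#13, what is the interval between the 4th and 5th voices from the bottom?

perfect 4th

Those voices are F##5 and B#5.
From F## to B# is 5 semitones, exactly the perfect fourth.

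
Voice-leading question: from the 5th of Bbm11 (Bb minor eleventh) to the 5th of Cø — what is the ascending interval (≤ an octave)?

minor 2nd

Bbm11 (Bb minor eleventh) has F as its 5th, and Cø has Gb as its 5th.
2 letter names make it a second; at 1 semitone (a half step narrower than major) the quality is minor.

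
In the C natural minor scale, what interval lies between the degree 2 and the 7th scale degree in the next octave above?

minor thirteenth

The scale runs C D Eb F G Ab Bb.
That puts D below Bb.
From D to Bb: 20 semitones over a thirteenth = minor.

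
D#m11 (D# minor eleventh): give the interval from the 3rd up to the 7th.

D# minor eleventh: D#-F#-A#-C#-E#-G#.
3rd = F#; 7th = C#.
From F# to C# is 7 semitones, exactly the perfect fifth.

perfect 5th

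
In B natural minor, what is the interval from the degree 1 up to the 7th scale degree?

minor seventh

The scale runs B C# D E F# G A.
So we need the interval from B up to A.
From B to A: 10 semitones over a seventh = minor.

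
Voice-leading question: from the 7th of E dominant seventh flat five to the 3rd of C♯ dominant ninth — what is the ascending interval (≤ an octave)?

augmented second

E dominant seventh flat five has D as its 7th, and C♯ dominant ninth has E♯ as its 3rd.
2 letter names make it a second; at 3 semitones (a half step wider than major) the quality is augmented.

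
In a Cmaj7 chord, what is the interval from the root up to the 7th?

major seventh

Spelling the chord: C, E, G, B.
Root = C; 7th = B.
From C to B is 11 semitones, exactly the major seventh.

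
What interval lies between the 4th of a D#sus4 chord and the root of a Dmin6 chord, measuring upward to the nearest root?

diminished fifth

D#sus4 has G# as its 4th, and Dmin6 has D as its root.
From G# to D: 6 semitones over a fifth = diminished.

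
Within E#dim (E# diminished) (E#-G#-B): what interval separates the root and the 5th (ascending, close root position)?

The root is E# and the 5th is B.
5 letter names make it a fifth; at 6 semitones (a half step narrower than perfect) the quality is diminished.

diminished fifth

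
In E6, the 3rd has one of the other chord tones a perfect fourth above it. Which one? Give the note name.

The chord tones of E major sixth are E G♯ B C♯.
The 3rd is G♯. A perfect fourth above G♯ is C♯.
C♯ is the chord's 6th.

C#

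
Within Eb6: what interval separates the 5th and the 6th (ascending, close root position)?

major second

Eb6 is spelled Eb-G-Bb-C.
That puts Bb below C.
Bb up to C spans 2 letter names and 2 semitones — a major second.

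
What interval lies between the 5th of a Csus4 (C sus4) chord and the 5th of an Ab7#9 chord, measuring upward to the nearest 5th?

The 5th of Csus4 (C sus4) is G; the 5th of Ab7#9 is Eb.
From G to Eb: 8 semitones over a sixth = minor.

minor sixth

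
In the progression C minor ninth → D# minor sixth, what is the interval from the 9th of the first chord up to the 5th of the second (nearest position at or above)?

augmented fifth

The 9th of C minor ninth is D; the 5th of D# minor sixth is A#.
D up to A# is 8 semitones, a half step wider than a perfect fifth, so the interval is augmented.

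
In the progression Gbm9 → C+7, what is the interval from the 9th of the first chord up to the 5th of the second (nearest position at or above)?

The 9th of Gbm9 is Ab; the 5th of C+7 is G#.
From Ab to G#: 12 semitones over a seventh = augmented.

A7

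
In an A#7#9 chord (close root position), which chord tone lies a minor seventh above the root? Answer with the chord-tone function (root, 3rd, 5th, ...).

7th

A#7#9 (A# dominant seventh sharp nine): A#, C##, E#, G#, B##.
The root is A#. A minor seventh above A# is G#.
G# is the chord's 7th.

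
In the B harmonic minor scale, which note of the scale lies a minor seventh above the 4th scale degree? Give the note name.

D

The scale is B C# D E F# G A#.
The 4th scale degree is E; a minor seventh above that is D — scale degree 3.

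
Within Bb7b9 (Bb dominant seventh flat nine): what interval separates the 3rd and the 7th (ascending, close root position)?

diminished fifth

Spelling the chord: Bb–D–F–Ab–Cb.
That puts D below Ab.
5 letter names make it a fifth; at 6 semitones (a half step narrower than perfect) the quality is diminished.
That tritone between 3rd and 7th is what gives the dominant seventh its pull toward resolution.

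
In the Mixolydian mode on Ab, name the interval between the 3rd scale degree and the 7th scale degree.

The scale runs Ab Bb C Db Eb F Gb.
3rd scale degree = C; scale degree 7 = Gb.
5 letter names make it a fifth; at 6 semitones (a half step narrower than perfect) the quality is diminished.

diminished fifth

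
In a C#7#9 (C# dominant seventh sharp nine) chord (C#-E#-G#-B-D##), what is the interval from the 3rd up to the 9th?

major seventh

That puts E# below D##.
Counting 7 letters and 11 half steps from E# gives a major seventh.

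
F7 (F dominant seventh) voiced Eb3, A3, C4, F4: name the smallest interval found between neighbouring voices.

Adjacent intervals: Eb3→A3 = augmented fourth; A3→C4 = minor third; C4→F4 = perfect fourth.
The smallest is A3 to C4, a minor third (3 semitones).

m3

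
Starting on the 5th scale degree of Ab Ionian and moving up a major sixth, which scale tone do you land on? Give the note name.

C

The scale is Ab Bb C Db Eb F G.
The 5th scale degree is Eb; a major sixth above that is C — scale degree 3.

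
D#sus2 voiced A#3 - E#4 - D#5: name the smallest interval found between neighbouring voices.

Adjacent intervals: A#3→E#4 = perfect fifth; E#4→D#5 = minor seventh.
The smallest is A#3 to E#4, a perfect fifth (7 semitones).

perfect fifth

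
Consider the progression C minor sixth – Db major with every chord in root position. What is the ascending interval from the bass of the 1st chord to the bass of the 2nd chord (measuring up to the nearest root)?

minor second

The roots are C and Db.
2 letter names make it a second; at 1 semitone (a half step narrower than major) the quality is minor.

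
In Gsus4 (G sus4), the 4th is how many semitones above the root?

5

Spelling the chord: G–C–D.
G to C is a perfect fourth: 5 semitones.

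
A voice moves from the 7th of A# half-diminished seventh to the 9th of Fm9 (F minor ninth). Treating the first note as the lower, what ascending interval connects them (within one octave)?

A# half-diminished seventh has G# as its 7th, and Fm9 (F minor ninth) has G as its 9th.
G# up to G is 11 semitones, a half step narrower than a perfect octave, so the interval is diminished.

diminished octave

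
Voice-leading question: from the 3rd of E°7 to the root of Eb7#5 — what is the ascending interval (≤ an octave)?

The 3rd of E°7 is G; the root of Eb7#5 is Eb.
G up to Eb is 8 semitones, a half step narrower than a major sixth, so the interval is minor.

minor sixth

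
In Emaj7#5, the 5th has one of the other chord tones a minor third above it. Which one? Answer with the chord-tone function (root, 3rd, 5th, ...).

7th

E+maj7 (E augmented major seventh) is spelled E G# B# D#.
The 5th is B#. A minor third above B# is D#.
D# is the chord's 7th.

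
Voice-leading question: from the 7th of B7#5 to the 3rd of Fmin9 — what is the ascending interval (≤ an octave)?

B7#5 has A as its 7th, and Fmin9 has Ab as its 3rd.
From A to Ab: 11 semitones over an octave = diminished.

d8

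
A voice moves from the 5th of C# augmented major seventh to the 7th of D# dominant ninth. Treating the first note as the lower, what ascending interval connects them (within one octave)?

The 5th of C# augmented major seventh is G##; the 7th of D# dominant ninth is C#.
4 letter names make it a fourth; at 4 semitones (a half step narrower than perfect) the quality is diminished.

diminished fourth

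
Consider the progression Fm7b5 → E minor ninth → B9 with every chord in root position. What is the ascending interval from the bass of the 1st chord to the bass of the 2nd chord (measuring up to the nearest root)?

major seventh

The roots are F and E.
From F to E is 11 semitones, exactly the major seventh.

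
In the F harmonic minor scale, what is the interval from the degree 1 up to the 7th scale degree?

The scale runs F G Ab Bb C Db E.
The degree 1 is F and the 7th degree is E.
F up to E spans 7 letter names and 11 semitones — a major seventh.

major seventh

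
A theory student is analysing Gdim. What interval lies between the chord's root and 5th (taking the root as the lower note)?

diminished fifth

G° (G diminished) is spelled G-Bb-Db.
So we need the interval from G up to Db.
5 letter names make it a fifth; at 6 semitones (a half step narrower than perfect) the quality is diminished.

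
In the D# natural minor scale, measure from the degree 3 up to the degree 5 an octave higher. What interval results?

D# natural minor: D# E# F# G# A# B C#.
The degree 3 is F# and the degree 5 (up an octave) is A#.
F# up to A# spans 10 letter names and 16 semitones — a major tenth.

major tenth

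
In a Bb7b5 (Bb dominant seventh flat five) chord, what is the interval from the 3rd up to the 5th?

Bb dominant seventh flat five is spelled Bb D Fb Ab.
That puts D below Fb.
3 letter names make it a third; at 2 semitones (a whole step narrower than major) the quality is diminished.

diminished third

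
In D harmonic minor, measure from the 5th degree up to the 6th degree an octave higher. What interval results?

minor ninth

The scale runs D E F G A B♭ C♯.
5th degree = A; 6th scale degree (up an octave) = B♭.
A up to B♭ is 13 semitones, a half step narrower than a major ninth, so the interval is minor.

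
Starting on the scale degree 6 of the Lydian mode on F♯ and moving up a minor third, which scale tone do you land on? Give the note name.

The scale is F♯ G♯ A♯ B♯ C♯ D♯ E♯.
The scale degree 6 is D♯; a minor third above that is F♯ — scale degree 1.

F#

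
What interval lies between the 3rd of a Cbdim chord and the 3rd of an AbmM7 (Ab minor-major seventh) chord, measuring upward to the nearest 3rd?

major sixth

Cbdim has Ebb as its 3rd, and AbmM7 (Ab minor-major seventh) has Cb as its 3rd.
Counting 6 letters and 9 half steps from Ebb gives a major sixth.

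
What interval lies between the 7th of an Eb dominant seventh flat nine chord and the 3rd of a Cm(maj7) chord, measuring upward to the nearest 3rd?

major second

Eb dominant seventh flat nine has Db as its 7th, and Cm(maj7) has Eb as its 3rd.
Db up to Eb spans 2 letter names and 2 semitones — a major second.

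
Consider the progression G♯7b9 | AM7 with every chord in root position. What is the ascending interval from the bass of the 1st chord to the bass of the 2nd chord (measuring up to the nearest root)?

The roots are G♯ and A.
2 letter names make it a second; at 1 semitone (a half step narrower than major) the quality is minor.

minor 2nd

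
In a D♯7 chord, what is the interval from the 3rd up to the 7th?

D♯7: D♯ F𝄪 A♯ C♯.
3rd = F𝄪; 7th = C♯.
5 letter names make it a fifth; at 6 semitones (a half step narrower than perfect) the quality is diminished.

diminished fifth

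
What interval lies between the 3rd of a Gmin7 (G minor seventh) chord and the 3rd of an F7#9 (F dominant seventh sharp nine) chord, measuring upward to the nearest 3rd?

Gmin7 (G minor seventh) has B♭ as its 3rd, and F7#9 (F dominant seventh sharp nine) has A as its 3rd.
B♭ up to A spans 7 letter names and 11 semitones — a major seventh.

M7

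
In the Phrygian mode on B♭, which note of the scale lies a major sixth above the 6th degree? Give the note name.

The scale is B♭ C♭ D♭ E♭ F G♭ A♭.
The 6th degree is G♭; a major sixth above that is E♭ — scale degree 4.

Eb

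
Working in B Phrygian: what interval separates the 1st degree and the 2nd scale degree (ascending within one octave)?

The scale runs B C D E F# G A.
So we need the interval from B up to C.
2 letter names make it a second; at 1 semitone (a half step narrower than major) the quality is minor.

minor 2nd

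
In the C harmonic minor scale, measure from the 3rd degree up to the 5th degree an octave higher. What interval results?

major tenth

The scale runs C D Eb F G Ab B.
The 3rd degree is Eb and the 5th degree (up an octave) is G.
From Eb to G is 16 semitones, exactly the major tenth.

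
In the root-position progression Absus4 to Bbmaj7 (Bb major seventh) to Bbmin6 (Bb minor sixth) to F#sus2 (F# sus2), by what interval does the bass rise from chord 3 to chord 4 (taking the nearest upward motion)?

augmented fifth

The roots are Bb and F#.
From Bb to F#: 8 semitones over a fifth = augmented.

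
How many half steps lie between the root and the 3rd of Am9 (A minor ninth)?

Spelling the chord: A, C, E, G, B.
A to C is a minor third: 3 semitones.

3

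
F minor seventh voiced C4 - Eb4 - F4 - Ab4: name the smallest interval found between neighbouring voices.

major 2nd

Adjacent intervals: C4→Eb4 = minor third; Eb4→F4 = major second; F4→Ab4 = minor third.
The smallest is Eb4 to F4, a major second (2 semitones).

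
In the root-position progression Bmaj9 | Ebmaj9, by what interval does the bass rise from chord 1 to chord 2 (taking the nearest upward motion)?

diminished fourth

The roots are B and Eb.
B up to Eb is 4 semitones, a half step narrower than a perfect fourth, so the interval is diminished.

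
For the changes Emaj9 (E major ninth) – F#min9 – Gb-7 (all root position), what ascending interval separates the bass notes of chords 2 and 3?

diminished second

The roots are F# and Gb.
From F# to Gb: 0 semitones over a second = diminished.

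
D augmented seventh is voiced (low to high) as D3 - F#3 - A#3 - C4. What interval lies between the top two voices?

diminished third

Those voices are A#3 and C4.
A# up to C is 2 semitones, a whole step narrower than a major third, so the interval is diminished.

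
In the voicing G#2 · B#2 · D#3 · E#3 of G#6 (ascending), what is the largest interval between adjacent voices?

Adjacent intervals: G#2→B#2 = major third; B#2→D#3 = minor third; D#3→E#3 = major second.
The largest is G#2 to B#2, a major third (4 semitones).

major 3rd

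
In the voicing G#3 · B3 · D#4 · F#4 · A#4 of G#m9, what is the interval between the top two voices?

major 3rd

Those voices are F#4 and A#4.
Counting 3 letters and 4 half steps from F# gives a major third.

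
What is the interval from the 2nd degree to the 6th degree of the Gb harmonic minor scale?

diminished fifth

The scale runs Gb Ab Bbb Cb Db Ebb F.
That puts Ab below Ebb.
Ab up to Ebb is 6 semitones, a half step narrower than a perfect fifth, so the interval is diminished.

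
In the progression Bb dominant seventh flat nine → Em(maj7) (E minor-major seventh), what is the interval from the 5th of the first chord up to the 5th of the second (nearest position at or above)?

The 5th of Bb dominant seventh flat nine is F; the 5th of Em(maj7) (E minor-major seventh) is B.
From F to B: 6 semitones over a fourth = augmented.

augmented fourth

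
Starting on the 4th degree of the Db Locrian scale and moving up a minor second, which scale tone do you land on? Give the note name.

Abb

The scale is Db Ebb Fb Gb Abb Bbb Cb.
The 4th degree is Gb; a minor second above that is Abb — scale degree 5.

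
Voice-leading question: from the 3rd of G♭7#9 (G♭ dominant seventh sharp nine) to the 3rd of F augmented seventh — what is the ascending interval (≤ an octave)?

major seventh

The 3rd of G♭7#9 (G♭ dominant seventh sharp nine) is B♭; the 3rd of F augmented seventh is A.
Counting 7 letters and 11 half steps from B♭ gives a major seventh.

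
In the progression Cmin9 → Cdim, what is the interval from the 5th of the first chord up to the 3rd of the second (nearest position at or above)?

The 5th of Cmin9 is G; the 3rd of Cdim is E♭.
G up to E♭ is 8 semitones, a half step narrower than a major sixth, so the interval is minor.

minor sixth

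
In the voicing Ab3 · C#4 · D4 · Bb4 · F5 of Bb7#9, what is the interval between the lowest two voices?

augmented third

Those voices are Ab3 and C#4.
From Ab to C#: 5 semitones over a third = augmented.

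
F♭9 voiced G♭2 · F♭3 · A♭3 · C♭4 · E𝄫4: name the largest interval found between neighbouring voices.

minor seventh

Adjacent intervals: G♭2→F♭3 = minor seventh; F♭3→A♭3 = major third; A♭3→C♭4 = minor third; C♭4→E𝄫4 = minor third.
The largest is G♭2 to F♭3, a minor seventh (10 semitones).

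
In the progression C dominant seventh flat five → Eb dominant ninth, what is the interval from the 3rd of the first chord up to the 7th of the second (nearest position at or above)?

d7

C dominant seventh flat five has E as its 3rd, and Eb dominant ninth has Db as its 7th.
From E to Db: 9 semitones over a seventh = diminished.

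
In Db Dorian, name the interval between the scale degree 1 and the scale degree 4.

Db dorian: Db Eb Fb Gb Ab Bb Cb.
The scale degree 1 is Db and the 4th degree is Gb.
Db up to Gb spans 4 letter names and 5 semitones — a perfect fourth.

perfect 4th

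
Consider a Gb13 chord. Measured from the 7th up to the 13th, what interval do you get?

The chord tones of Gb13 are Gb, Bb, Db, Fb, Ab, Eb.
That puts Fb below Eb.
Fb up to Eb spans 7 letter names and 11 semitones — a major seventh.

major seventh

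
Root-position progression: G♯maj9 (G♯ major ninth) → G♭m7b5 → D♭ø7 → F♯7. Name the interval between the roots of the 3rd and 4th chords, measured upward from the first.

A3

The roots are D♭ and F♯.
From D♭ to F♯: 5 semitones over a third = augmented.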